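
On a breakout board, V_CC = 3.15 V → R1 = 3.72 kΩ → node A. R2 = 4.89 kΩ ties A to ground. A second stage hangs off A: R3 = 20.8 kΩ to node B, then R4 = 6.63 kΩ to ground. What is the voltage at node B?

Looking into the second stage from A: R3 + R4 = 27.43 kΩ appears in parallel with R2.
R2 ‖ (R3+R4) = 4.150 kΩ.
V_A = 3.15 × 4.150/(3.72 + 4.150) = 1.661 V.
Stage 2 is unloaded, so V_B = V_A · R4/(R3+R4) = 1.661 × 6.63/27.43 = 0.4015 V.

V_B ≈ 0.401 V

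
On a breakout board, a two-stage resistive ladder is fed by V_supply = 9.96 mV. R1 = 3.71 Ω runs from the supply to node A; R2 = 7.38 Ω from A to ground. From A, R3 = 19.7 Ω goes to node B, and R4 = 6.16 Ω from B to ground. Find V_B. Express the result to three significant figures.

Node A sees R2 in parallel with the series input of stage 2, R3 + R4 = 25.86 Ω.
R2 ‖ (R3+R4) = 5.741 Ω.
So V_A = 9.96 × 0.6075 = 6.050 mV.
Stage 2 is unloaded, so V_B = V_A · R4/(R3+R4) = 6.050 × 6.16/25.86 = 1.441 mV.

V_B ≈ 1.44 mV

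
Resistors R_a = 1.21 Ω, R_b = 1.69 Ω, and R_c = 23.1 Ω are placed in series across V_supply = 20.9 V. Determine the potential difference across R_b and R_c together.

V ≈ 19.9 V

ΣR = 1.21 + 1.69 + 23.1 = 26.00 Ω.
R_{R_b..R_c} = 1.69 + 23.1 = 24.79 Ω.
V = V_supply · R/ΣR = 20.9 × 0.9535 = 19.93 V.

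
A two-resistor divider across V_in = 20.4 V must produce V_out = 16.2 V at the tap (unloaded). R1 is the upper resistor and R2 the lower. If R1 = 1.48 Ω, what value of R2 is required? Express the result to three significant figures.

The divider ratio is R2/(R1+R2) = 16.2/20.4 = 0.7941.
R2 = R1 · 0.7941/(1 − 0.7941) = 5.709 Ω.

R2 ≈ 5.71 Ω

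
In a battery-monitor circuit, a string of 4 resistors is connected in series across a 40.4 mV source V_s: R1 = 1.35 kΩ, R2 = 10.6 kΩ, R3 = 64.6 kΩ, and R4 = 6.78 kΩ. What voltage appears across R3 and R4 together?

ΣR = 1.35 + 10.6 + 64.6 + 6.78 = 83.33 kΩ.
R_{R3..R4} = 64.6 + 6.78 = 71.38 kΩ.
By the voltage-divider rule, V = 40.4 × 71.38/83.33 = 34.61 mV.

V ≈ 34.6 mV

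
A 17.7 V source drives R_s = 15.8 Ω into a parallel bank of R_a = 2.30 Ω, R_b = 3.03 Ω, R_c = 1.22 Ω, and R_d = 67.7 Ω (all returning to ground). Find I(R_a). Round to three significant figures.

Parallel bank: R_p = 1/(1/2.30 + 1/3.03 + 1/1.22 + 1/67.7) = 0.6253 Ω.
Node voltage V_A = V_in · R_p/(R_s + R_p) = 17.7 × 0.03807 = 0.6738 V.
Branch current I = V_A/R_a = 0.6738/2.30 = 0.2930 A.

I ≈ 0.293 A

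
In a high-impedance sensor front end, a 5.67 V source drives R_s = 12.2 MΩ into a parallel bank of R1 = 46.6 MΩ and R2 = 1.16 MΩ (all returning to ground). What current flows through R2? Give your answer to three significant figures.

I ≈ 0.415 µA

Parallel bank: R_p = 1/(1/46.6 + 1/1.16) = 1.132 MΩ.
V_A = 5.67 × 1.132/13.33 = 0.4814 V.
Branch current I = V_A/R2 = 0.4814/1.16 = 0.4150 µA.
(Equivalently: I_total = 0.4253 µA, then current-divider fraction G_k/ΣG = 0.9757.)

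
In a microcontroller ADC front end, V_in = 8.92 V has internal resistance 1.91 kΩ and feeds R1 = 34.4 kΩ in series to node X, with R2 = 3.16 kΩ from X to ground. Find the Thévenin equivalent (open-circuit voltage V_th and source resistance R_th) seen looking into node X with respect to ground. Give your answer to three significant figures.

V_th ≈ 0.714 V, R_th ≈ 2.91 kΩ

R1' = 1.91 + 34.4 = 36.31 kΩ (source resistance + R1).
With X open, the divider is unloaded: V_th = 8.92 × 3.16/39.47 = 0.7141 V.
Zeroing V_in shorts the top of R1' to ground, so R_th = R1' ‖ R2 = 2.907 kΩ.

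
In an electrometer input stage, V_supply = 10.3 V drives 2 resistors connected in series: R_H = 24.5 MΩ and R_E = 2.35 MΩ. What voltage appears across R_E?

V ≈ 0.901 V

Total series resistance ΣR = 24.5 + 2.35 = 26.85 MΩ.
Voltage divider: V = V_supply · (2.350 / 26.85) = 10.3 × 0.08752 = 0.9015 V.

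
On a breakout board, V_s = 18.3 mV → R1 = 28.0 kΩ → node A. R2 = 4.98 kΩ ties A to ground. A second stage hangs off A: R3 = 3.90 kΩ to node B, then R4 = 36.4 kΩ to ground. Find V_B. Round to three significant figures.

Looking into the second stage from A: R3 + R4 = 40.30 kΩ appears in parallel with R2.
R2 ‖ (R3+R4) = 4.432 kΩ.
V_A = 18.3 × 4.432/(28.0 + 4.432) = 2.501 mV.
V_B = V_A × 0.9032 = 2.259 mV.

V_B ≈ 2.26 mV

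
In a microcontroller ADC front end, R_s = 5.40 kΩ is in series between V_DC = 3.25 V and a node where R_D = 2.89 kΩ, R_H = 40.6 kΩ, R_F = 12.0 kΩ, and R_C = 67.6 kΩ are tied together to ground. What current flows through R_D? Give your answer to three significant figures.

Parallel bank: R_p = 1/(1/2.89 + 1/40.6 + 1/12.0 + 1/67.6) = 2.133 kΩ.
Node voltage V_A = V_DC · R_p/(R_s + R_p) = 3.25 × 0.2832 = 0.9203 V.
Branch current I = V_A/R_D = 0.9203/2.89 = 0.3184 mA.
(Equivalently: I_total = 0.4314 mA, then current-divider fraction G_k/ΣG = 0.7381.)

I ≈ 0.318 mA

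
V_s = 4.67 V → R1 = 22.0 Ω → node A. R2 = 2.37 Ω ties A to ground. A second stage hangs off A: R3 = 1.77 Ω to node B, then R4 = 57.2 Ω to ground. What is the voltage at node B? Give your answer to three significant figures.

V_B ≈ 0.425 V

Looking into the second stage from A: R3 + R4 = 58.97 Ω appears in parallel with R2.
R2 ‖ (R3+R4) = 2.278 Ω.
First divider: V_A = V_s · 2.278/(22.0 + 2.278) = 0.4383 V.
V_B = V_A × 0.9700 = 0.4251 V.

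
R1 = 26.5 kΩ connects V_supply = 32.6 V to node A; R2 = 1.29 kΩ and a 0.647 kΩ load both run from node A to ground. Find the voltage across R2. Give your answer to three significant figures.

V_out ≈ 0.522 V

First combine the lower leg with the load: R2 ‖ R_L = 0.4309 kΩ.
Then V_out = V_supply · R2'/(R1 + R2') = 32.6 × 0.4309/26.93 = 0.5216 V.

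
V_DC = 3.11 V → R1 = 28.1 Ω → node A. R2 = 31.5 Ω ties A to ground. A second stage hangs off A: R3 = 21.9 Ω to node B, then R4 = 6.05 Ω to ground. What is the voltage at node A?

V_A ≈ 1.07 V

Node A sees R2 in parallel with the series input of stage 2, R3 + R4 = 27.95 Ω.
R2 ‖ (R3+R4) = 14.81 Ω.
V_A = 3.11 × 14.81/(28.1 + 14.81) = 1.073 V.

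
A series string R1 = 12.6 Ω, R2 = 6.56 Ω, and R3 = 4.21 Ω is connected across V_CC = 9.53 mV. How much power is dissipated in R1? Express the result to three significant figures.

ΣR = 23.37 Ω → I = 9.53/23.37 = 0.4078 mA.
P = I²R = 0.1663 × 12.6 = 2.095 µW.

P ≈ 2.10 µW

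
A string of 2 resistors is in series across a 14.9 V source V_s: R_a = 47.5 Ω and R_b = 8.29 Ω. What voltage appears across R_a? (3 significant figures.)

ΣR = 47.5 + 8.29 = 55.79 Ω.
Voltage divider: V = V_s · (47.50 / 55.79) = 14.9 × 0.8514 = 12.69 V.

V ≈ 12.7 V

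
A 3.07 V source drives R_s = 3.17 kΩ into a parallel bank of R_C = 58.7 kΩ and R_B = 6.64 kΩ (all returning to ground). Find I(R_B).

Combine the parallel branches: R_p = (1/58.7 + 1/6.64)⁻¹ = 5.965 kΩ.
Node voltage V_A = V_s · R_p/(R_s + R_p) = 3.07 × 0.6530 = 2.005 V.
I(R_B) = V_A / R_B = 2.005/6.64 = 0.3019 mA.
(Equivalently: I_total = 0.3361 mA, then current-divider fraction G_k/ΣG = 0.8984.)

I ≈ 0.302 mA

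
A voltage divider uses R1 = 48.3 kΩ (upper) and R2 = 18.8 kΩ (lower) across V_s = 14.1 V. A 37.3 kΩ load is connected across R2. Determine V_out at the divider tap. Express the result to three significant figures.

R2 ‖ R_L = (18.8 × 37.3)/(18.8 + 37.3) = 12.50 kΩ.
Voltage divider with the loaded lower leg: V_out = 14.1 × 12.50/(48.3 + 12.50) = 14.1 × 0.2056 = 2.899 V.
(Unloaded it would be 3.95 V; the load pulls it down.)

V_out ≈ 2.90 V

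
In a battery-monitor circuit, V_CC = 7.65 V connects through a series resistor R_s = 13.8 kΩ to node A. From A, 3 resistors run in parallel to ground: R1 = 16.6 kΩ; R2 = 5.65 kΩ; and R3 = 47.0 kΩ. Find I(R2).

I ≈ 0.296 mA

Parallel bank: R_p = 1/(1/16.6 + 1/5.65 + 1/47.0) = 3.868 kΩ.
Node voltage V_A = V_CC · R_p/(R_s + R_p) = 7.65 × 0.2189 = 1.675 V.
I(R2) = V_A / R2 = 1.675/5.65 = 0.2964 mA.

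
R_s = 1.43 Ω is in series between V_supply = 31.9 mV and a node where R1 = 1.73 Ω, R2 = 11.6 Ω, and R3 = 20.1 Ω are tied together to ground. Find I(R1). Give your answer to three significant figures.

I ≈ 9.12 mA

Equivalent of the parallel group: R_p = 1.401 Ω.
V_A = 31.9 × 1.401/2.831 = 15.78 mV.
I(R1) = V_A / R1 = 15.78/1.73 = 9.124 mA.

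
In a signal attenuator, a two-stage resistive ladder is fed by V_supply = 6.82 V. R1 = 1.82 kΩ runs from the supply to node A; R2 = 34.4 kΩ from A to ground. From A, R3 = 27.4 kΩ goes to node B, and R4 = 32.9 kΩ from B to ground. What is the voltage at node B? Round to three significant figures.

V_B ≈ 3.44 V

The second stage (R3 + R4 = 60.30 kΩ) loads node A in parallel with R2.
Effective lower resistance at A: R2 ‖ 60.30 = 21.90 kΩ.
V_A = 6.82 × 21.90/(1.82 + 21.90) = 6.297 V.
Then the unloaded second divider: V_B = V_A × R4/(R3+R4) = 6.297 × 0.5456 = 3.436 V.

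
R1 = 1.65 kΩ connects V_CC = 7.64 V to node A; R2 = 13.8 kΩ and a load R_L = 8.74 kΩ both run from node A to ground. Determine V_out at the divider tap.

The load sits in parallel with R2, giving an effective lower resistance R2' = R2·R_L/(R2+R_L) = 5.351 kΩ.
Voltage divider with the loaded lower leg: V_out = 7.64 × 5.351/(1.65 + 5.351) = 7.64 × 0.7643 = 5.839 V.

V_out ≈ 5.84 V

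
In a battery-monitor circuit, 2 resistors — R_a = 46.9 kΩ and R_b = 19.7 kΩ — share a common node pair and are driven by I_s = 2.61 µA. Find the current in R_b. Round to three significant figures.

I ≈ 1.84 µA

Two-branch current divider: I_k = I_s · R_other/(R_1 + R_2).
I(R_b) = 2.61 × 46.9/(46.9 + 19.7) = 2.61 × 0.7042 = 1.838 µA.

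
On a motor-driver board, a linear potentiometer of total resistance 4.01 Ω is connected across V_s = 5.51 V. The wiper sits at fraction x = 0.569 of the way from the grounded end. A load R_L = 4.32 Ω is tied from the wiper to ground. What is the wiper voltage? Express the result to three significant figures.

V_out ≈ 2.55 V

Lower segment x·R_p = 2.282 Ω; upper segment (1−x)·R_p = 1.728 Ω.
Lower segment in parallel with the load: 2.282 ‖ 4.32 = 1.493 Ω.
Loaded-divider output: V_out = 5.51 × 0.4635 = 2.554 V.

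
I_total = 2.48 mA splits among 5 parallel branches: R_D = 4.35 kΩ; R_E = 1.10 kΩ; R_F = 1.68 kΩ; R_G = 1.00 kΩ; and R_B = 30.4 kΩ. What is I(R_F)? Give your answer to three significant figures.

I ≈ 0.533 mA

Total conductance ΣG = 1/4.35 + 1/1.10 + 1/1.68 + 1/1.00 + 1/30.4 = 2.767 (units of 1/kΩ).
R_F takes the fraction G_k/ΣG = 0.5952/2.767 = 0.2151, so I = 2.48 × 0.2151 = 0.5335 mA.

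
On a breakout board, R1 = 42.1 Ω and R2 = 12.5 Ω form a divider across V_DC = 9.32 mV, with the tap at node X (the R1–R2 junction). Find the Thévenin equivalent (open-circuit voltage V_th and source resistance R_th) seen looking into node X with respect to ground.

V_th ≈ 2.13 mV, R_th ≈ 9.64 Ω

V_th is the unloaded tap voltage: V_DC · R2/(R1+R2) = 9.32 × 0.2289 = 2.134 mV.
Zeroing V_DC shorts the top of R1 to ground, so R_th = R1 ‖ R2 = 9.638 Ω.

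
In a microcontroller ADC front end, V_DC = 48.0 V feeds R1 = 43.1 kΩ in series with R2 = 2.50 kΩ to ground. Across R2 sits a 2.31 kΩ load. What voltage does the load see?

R2 ‖ R_L = (2.50 × 2.31)/(2.50 + 2.31) = 1.201 kΩ.
Now apply the divider: V_out = 48.0 × 0.02710 = 1.301 V.

V_out ≈ 1.30 V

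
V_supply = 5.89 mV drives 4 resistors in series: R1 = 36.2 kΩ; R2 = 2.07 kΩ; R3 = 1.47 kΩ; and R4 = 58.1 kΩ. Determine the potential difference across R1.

V ≈ 2.18 mV

Total series resistance ΣR = 36.2 + 2.07 + 1.47 + 58.1 = 97.84 kΩ.
V = V_supply · R/ΣR = 5.89 × 0.3700 = 2.179 mV.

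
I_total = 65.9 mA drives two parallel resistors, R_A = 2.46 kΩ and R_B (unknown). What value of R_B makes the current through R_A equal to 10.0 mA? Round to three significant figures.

R_B ≈ 0.440 kΩ

In a two-way split, I_A/I_total = R_B/(R_A + R_B).
With f = 0.1517, R_B = R_A · f/(1−f) = 2.46 × 0.1789 = 0.4401 kΩ.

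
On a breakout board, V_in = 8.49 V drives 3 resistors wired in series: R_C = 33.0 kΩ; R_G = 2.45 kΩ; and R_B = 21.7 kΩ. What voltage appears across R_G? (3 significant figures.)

Total series resistance ΣR = 33.0 + 2.45 + 21.7 = 57.15 kΩ.
Voltage divider: V = V_in · (2.450 / 57.15) = 8.49 × 0.04287 = 0.3640 V.

V ≈ 0.364 V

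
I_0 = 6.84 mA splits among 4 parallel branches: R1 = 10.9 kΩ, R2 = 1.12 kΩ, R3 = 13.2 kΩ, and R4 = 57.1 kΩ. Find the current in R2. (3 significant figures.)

I ≈ 5.67 mA

Conductances: ΣG = 1/10.9 + 1/1.12 + 1/13.2 + 1/57.1 = 1.078 (1/kΩ).
By the current-divider rule, I = I_0 · G_k/ΣG = 6.84 × 0.8284 = 5.666 mA.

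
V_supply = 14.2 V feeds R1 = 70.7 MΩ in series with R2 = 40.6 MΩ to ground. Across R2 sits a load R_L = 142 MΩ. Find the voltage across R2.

V_out ≈ 4.38 V

The load sits in parallel with R2, giving an effective lower resistance R2' = R2·R_L/(R2+R_L) = 31.57 MΩ.
Then V_out = V_supply · R2'/(R1 + R2') = 14.2 × 31.57/102.3 = 4.384 V.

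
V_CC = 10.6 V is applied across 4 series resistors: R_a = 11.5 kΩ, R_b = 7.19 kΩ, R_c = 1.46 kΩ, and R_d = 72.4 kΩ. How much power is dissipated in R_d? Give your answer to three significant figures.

ΣR = 92.55 kΩ → I = 10.6/92.55 = 0.1145 mA.
P = I²R = 0.01312 × 72.4 = 0.9497 mW.

P ≈ 0.950 mW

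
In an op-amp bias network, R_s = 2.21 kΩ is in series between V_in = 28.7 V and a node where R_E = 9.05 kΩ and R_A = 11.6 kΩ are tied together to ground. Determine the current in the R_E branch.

Parallel bank: R_p = 1/(1/9.05 + 1/11.6) = 5.084 kΩ.
V_A = 28.7 × 5.084/7.294 = 20.00 V.
Branch current I = V_A/R_E = 20.00/9.05 = 2.210 mA.

I ≈ 2.21 mA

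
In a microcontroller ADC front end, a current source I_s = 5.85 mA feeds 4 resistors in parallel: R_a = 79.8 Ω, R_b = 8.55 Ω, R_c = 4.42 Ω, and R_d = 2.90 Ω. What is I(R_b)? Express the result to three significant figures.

I ≈ 0.977 mA

Total conductance ΣG = 1/79.8 + 1/8.55 + 1/4.42 + 1/2.90 = 0.7006 (units of 1/Ω).
R_b takes the fraction G_k/ΣG = 0.1170/0.7006 = 0.1670, so I = 5.85 × 0.1670 = 0.9767 mA.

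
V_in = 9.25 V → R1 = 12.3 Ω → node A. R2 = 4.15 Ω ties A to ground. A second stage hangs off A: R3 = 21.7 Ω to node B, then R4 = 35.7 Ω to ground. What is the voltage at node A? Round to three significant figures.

V_A ≈ 2.21 V

The second stage (R3 + R4 = 57.40 Ω) loads node A in parallel with R2.
Effective lower resistance at A: R2 ‖ 57.40 = 3.870 Ω.
First divider: V_A = V_in · 3.870/(12.3 + 3.870) = 2.214 V.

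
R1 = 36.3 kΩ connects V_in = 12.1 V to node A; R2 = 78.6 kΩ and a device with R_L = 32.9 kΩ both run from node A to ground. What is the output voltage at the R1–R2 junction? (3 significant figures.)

First combine the lower leg with the load: R2 ‖ R_L = 23.19 kΩ.
Voltage divider with the loaded lower leg: V_out = 12.1 × 23.19/(36.3 + 23.19) = 12.1 × 0.3898 = 4.717 V.
(Unloaded it would be 8.28 V; the load pulls it down.)

V_out ≈ 4.72 V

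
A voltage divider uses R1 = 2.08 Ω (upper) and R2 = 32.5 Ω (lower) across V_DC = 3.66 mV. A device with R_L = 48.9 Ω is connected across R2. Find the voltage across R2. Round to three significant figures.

V_out ≈ 3.31 mV

R2 ‖ R_L = (32.5 × 48.9)/(32.5 + 48.9) = 19.52 Ω.
Voltage divider with the loaded lower leg: V_out = 3.66 × 19.52/(2.08 + 19.52) = 3.66 × 0.9037 = 3.308 mV.
(Unloaded it would be 3.44 mV; the load pulls it down.)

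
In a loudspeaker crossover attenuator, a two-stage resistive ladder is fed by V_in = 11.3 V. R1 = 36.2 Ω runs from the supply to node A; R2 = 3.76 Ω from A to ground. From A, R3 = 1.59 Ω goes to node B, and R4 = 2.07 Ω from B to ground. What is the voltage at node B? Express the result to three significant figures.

V_B ≈ 0.311 V

Node A sees R2 in parallel with the series input of stage 2, R3 + R4 = 3.660 Ω.
R2 ‖ (R3+R4) = 1.855 Ω.
So V_A = 11.3 × 0.04874 = 0.5507 V.
V_B = V_A × 0.5656 = 0.3115 V.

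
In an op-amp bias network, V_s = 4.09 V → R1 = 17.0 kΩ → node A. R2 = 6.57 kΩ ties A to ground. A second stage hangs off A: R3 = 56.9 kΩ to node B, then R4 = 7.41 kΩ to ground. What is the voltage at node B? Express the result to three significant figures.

Node A sees R2 in parallel with the series input of stage 2, R3 + R4 = 64.31 kΩ.
Effective lower resistance at A: R2 ‖ 64.31 = 5.961 kΩ.
V_A = 4.09 × 5.961/(17.0 + 5.961) = 1.062 V.
Then the unloaded second divider: V_B = V_A × R4/(R3+R4) = 1.062 × 0.1152 = 0.1223 V.

V_B ≈ 0.122 V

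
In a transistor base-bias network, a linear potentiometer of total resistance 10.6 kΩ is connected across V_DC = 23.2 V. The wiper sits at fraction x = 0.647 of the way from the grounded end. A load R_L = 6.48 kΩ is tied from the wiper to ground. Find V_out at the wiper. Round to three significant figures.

V_out ≈ 10.9 V

The pot divides into 3.742 kΩ above the wiper and 6.858 kΩ below.
Lower segment in parallel with the load: 6.858 ‖ 6.48 = 3.332 kΩ.
V_out = 23.2 × 3.332/(3.742 + 3.332) = 10.93 V.
(Unloaded: V_out = x·V_DC = 15.0 V.)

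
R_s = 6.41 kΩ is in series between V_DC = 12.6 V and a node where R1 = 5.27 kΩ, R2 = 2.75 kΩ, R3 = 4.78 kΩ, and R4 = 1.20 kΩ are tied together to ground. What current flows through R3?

I ≈ 0.235 mA

Combine the parallel branches: R_p = (1/5.27 + 1/2.75 + 1/4.78 + 1/1.20)⁻¹ = 0.6266 kΩ.
V_A = 12.6 × 0.6266/7.037 = 1.122 V.
I(R3) = V_A / R3 = 1.122/4.78 = 0.2347 mA.
(Equivalently: I_total = 1.791 mA, then current-divider fraction G_k/ΣG = 0.1311.)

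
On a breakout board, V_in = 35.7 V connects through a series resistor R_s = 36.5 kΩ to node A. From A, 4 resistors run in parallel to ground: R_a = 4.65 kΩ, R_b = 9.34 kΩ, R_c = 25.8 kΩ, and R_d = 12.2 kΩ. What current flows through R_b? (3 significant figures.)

I ≈ 0.223 mA

Equivalent of the parallel group: R_p = 2.258 kΩ.
Node voltage V_A = V_in · R_p/(R_s + R_p) = 35.7 × 0.05826 = 2.080 V.
I(R_b) = V_A / R_b = 2.080/9.34 = 0.2227 mA.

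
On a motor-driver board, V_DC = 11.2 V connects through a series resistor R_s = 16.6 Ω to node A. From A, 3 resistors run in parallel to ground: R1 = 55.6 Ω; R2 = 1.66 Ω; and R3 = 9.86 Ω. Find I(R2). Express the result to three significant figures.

I ≈ 0.520 A

Equivalent of the parallel group: R_p = 1.385 Ω.
Node voltage V_A = V_DC · R_p/(R_s + R_p) = 11.2 × 0.07703 = 0.8627 V.
I(R2) = V_A / R2 = 0.8627/1.66 = 0.5197 A.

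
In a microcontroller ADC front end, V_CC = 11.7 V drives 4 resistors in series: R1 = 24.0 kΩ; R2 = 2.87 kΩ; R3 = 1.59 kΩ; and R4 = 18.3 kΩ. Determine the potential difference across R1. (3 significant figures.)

V ≈ 6.01 V

Series total: ΣR = 24.0 + 2.87 + 1.59 + 18.3 = 46.76 kΩ.
Voltage divider: V = V_CC · (24.00 / 46.76) = 11.7 × 0.5133 = 6.005 V.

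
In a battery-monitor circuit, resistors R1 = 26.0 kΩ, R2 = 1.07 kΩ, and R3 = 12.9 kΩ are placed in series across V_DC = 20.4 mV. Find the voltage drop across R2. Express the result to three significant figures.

Series total: ΣR = 26.0 + 1.07 + 12.9 = 39.97 kΩ.
By the voltage-divider rule, V = 20.4 × 1.070/39.97 = 0.5461 mV.

V ≈ 0.546 mV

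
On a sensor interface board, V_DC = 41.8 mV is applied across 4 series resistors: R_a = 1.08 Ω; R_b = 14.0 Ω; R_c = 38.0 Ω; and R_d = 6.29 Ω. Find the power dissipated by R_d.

P ≈ 3.12 µW

Series current I = V_DC/ΣR = 41.8/59.37 = 0.7041 mA.
P(R_d) = I²·R_d = (0.7041)² × 6.29 = 3.118 µW.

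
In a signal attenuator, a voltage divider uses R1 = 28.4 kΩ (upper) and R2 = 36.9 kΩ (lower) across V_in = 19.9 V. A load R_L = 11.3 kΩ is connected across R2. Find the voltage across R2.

R2 ‖ R_L = (36.9 × 11.3)/(36.9 + 11.3) = 8.651 kΩ.
Now apply the divider: V_out = 19.9 × 0.2335 = 4.646 V.
(Unloaded it would be 11.2 V; the load pulls it down.)

V_out ≈ 4.65 V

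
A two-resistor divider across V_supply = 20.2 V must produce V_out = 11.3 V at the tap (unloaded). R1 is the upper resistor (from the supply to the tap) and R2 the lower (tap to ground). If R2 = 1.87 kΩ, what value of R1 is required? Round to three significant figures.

Required fraction k = V_out/V_supply = 0.5594.
So R1 = R2 · (V_supply/V_out − 1) = 1.87 × (20.2/11.3 − 1) = 1.87 × 0.7876 = 1.473 kΩ.

R1 ≈ 1.47 kΩ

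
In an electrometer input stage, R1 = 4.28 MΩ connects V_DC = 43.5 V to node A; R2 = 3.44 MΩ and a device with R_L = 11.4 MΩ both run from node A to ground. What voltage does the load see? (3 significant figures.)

V_out ≈ 16.6 V

First combine the lower leg with the load: R2 ‖ R_L = 2.643 MΩ.
Voltage divider with the loaded lower leg: V_out = 43.5 × 2.643/(4.28 + 2.643) = 43.5 × 0.3817 = 16.61 V.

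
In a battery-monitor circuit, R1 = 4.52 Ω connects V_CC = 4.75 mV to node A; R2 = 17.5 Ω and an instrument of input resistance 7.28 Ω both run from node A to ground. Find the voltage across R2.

V_out ≈ 2.53 mV

The load sits in parallel with R2, giving an effective lower resistance R2' = R2·R_L/(R2+R_L) = 5.141 Ω.
Now apply the divider: V_out = 4.75 × 0.5322 = 2.528 mV.
(Unloaded it would be 3.77 mV; the load pulls it down.)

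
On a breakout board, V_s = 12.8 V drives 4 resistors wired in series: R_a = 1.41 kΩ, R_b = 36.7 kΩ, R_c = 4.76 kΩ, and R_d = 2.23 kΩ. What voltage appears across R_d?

V ≈ 0.633 V

Total series resistance ΣR = 1.41 + 36.7 + 4.76 + 2.23 = 45.10 kΩ.
V = V_s · R/ΣR = 12.8 × 0.04945 = 0.6329 V.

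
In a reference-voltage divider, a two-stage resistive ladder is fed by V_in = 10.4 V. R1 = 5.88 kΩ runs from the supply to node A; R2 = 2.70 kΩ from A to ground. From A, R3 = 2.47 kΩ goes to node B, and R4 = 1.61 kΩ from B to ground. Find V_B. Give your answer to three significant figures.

Node A sees R2 in parallel with the series input of stage 2, R3 + R4 = 4.080 kΩ.
Effective lower resistance at A: R2 ‖ 4.080 = 1.625 kΩ.
So V_A = 10.4 × 0.2165 = 2.252 V.
Then the unloaded second divider: V_B = V_A × R4/(R3+R4) = 2.252 × 0.3946 = 0.8885 V.

V_B ≈ 0.888 V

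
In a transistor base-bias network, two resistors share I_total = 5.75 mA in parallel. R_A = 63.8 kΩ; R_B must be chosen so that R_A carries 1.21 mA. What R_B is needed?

Two-branch current divider: I_A = I_total · R_B/(R_A + R_B).
1.21/5.75 = R_B/(R_A + R_B) → R_B = R_A · (0.2104)/(1 − 0.2104) = 63.8 × 0.2665 = 17.00 kΩ.

R_B ≈ 17.0 kΩ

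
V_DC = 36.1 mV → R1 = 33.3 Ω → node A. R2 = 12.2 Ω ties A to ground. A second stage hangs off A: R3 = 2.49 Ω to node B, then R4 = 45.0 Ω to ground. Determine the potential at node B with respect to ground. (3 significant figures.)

The second stage (R3 + R4 = 47.49 Ω) loads node A in parallel with R2.
R2 ‖ (R3+R4) = 9.706 Ω.
V_A = 36.1 × 9.706/(33.3 + 9.706) = 8.148 mV.
Stage 2 is unloaded, so V_B = V_A · R4/(R3+R4) = 8.148 × 45.0/47.49 = 7.720 mV.

V_B ≈ 7.72 mV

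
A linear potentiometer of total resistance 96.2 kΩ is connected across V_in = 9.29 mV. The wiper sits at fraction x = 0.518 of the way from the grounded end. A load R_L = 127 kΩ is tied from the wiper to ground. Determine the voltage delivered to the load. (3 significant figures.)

The pot divides into 46.37 kΩ above the wiper and 49.83 kΩ below.
Lower segment in parallel with the load: 49.83 ‖ 127 = 35.79 kΩ.
V_out = 9.29 × 35.79/(46.37 + 35.79) = 4.047 mV.

V_out ≈ 4.05 mV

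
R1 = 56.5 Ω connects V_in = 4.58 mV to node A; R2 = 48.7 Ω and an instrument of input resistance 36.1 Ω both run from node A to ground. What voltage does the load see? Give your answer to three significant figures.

V_out ≈ 1.23 mV

The load sits in parallel with R2, giving an effective lower resistance R2' = R2·R_L/(R2+R_L) = 20.73 Ω.
Now apply the divider: V_out = 4.58 × 0.2684 = 1.229 mV.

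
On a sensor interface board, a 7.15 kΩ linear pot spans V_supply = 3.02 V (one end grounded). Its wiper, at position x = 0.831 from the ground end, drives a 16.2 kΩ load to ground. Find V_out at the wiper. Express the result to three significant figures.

Lower segment x·R_p = 5.942 kΩ; upper segment (1−x)·R_p = 1.208 kΩ.
(x·R_p) ‖ R_L = 4.347 kΩ.
V_out = 3.02 × 4.347/(1.208 + 4.347) = 2.363 V.
(Unloaded: V_out = x·V_supply = 2.51 V.)

V_out ≈ 2.36 V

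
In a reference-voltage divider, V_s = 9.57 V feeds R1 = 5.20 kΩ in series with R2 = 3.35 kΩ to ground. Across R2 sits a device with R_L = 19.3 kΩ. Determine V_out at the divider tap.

The load sits in parallel with R2, giving an effective lower resistance R2' = R2·R_L/(R2+R_L) = 2.855 kΩ.
Then V_out = V_s · R2'/(R1 + R2') = 9.57 × 2.855/8.055 = 3.392 V.
(Unloaded it would be 3.75 V; the load pulls it down.)

V_out ≈ 3.39 V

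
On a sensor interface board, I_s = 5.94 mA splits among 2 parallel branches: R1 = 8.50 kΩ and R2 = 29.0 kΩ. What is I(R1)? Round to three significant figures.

I ≈ 4.59 mA

With just two branches, the current splits inversely with resistance.
I(R1) = 5.94 × 29.0/(8.50 + 29.0) = 5.94 × 0.7733 = 4.594 mA.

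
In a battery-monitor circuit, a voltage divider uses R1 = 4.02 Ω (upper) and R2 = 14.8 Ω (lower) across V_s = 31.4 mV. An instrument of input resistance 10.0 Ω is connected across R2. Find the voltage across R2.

The load sits in parallel with R2, giving an effective lower resistance R2' = R2·R_L/(R2+R_L) = 5.968 Ω.
Voltage divider with the loaded lower leg: V_out = 31.4 × 5.968/(4.02 + 5.968) = 31.4 × 0.5975 = 18.76 mV.

V_out ≈ 18.8 mV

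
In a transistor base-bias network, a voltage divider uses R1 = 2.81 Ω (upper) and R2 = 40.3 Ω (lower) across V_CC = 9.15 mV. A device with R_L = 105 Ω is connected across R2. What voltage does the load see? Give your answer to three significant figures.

V_out ≈ 8.34 mV

The load sits in parallel with R2, giving an effective lower resistance R2' = R2·R_L/(R2+R_L) = 29.12 Ω.
Voltage divider with the loaded lower leg: V_out = 9.15 × 29.12/(2.81 + 29.12) = 9.15 × 0.9120 = 8.345 mV.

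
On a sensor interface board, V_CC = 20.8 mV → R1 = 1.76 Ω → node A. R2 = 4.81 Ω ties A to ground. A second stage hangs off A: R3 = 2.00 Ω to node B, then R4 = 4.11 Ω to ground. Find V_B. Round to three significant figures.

V_B ≈ 8.46 mV

Looking into the second stage from A: R3 + R4 = 6.110 Ω appears in parallel with R2.
Effective lower resistance at A: R2 ‖ 6.110 = 2.691 Ω.
V_A = 20.8 × 2.691/(1.76 + 2.691) = 12.58 mV.
V_B = V_A × 0.6727 = 8.459 mV.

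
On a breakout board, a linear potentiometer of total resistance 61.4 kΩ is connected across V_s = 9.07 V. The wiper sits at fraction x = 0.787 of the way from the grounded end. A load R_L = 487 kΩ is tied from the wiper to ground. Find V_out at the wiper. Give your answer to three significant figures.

V_out ≈ 6.99 V

The pot divides into 13.08 kΩ above the wiper and 48.32 kΩ below.
R_L loads the lower segment: effective lower R = 43.96 kΩ.
V_out = 9.07 × 43.96/(13.08 + 43.96) = 6.990 V.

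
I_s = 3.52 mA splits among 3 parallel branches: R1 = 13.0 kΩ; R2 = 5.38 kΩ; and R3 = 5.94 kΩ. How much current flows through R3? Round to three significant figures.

ΣG = 1/13.0 + 1/5.38 + 1/5.94 = 0.4311.
Current divider: I(R3) = I_s · G_k/ΣG = 3.52 × (0.1684/0.4311) = 3.52 × 0.3905 = 1.374 mA.

I ≈ 1.37 mA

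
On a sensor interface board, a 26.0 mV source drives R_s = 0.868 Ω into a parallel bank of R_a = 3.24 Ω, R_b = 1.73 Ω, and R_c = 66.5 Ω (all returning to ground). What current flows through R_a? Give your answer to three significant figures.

Combine the parallel branches: R_p = (1/3.24 + 1/1.73 + 1/66.5)⁻¹ = 1.109 Ω.
V_A = 26.0 × 1.109/1.977 = 14.58 mV.
Branch current I = V_A/R_a = 14.58/3.24 = 4.501 mA.

I ≈ 4.50 mA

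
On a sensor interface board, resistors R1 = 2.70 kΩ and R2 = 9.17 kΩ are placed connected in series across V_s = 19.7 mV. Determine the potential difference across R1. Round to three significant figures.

V ≈ 4.48 mV

Series total: ΣR = 2.70 + 9.17 = 11.87 kΩ.
Voltage divider: V = V_s · (2.700 / 11.87) = 19.7 × 0.2275 = 4.481 mV.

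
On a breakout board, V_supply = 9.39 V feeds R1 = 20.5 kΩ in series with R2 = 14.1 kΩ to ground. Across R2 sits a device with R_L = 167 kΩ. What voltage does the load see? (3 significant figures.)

V_out ≈ 3.64 V

First combine the lower leg with the load: R2 ‖ R_L = 13.00 kΩ.
Now apply the divider: V_out = 9.39 × 0.3881 = 3.644 V.
(Unloaded it would be 3.83 V; the load pulls it down.)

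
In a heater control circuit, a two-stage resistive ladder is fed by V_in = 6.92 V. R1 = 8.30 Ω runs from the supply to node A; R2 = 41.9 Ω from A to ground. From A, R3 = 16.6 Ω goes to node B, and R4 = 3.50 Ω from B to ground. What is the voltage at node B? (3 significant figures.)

V_B ≈ 0.748 V

The second stage (R3 + R4 = 20.10 Ω) loads node A in parallel with R2.
R2 ‖ (R3+R4) = 13.58 Ω.
First divider: V_A = V_in · 13.58/(8.30 + 13.58) = 4.295 V.
V_B = V_A × 0.1741 = 0.7480 V.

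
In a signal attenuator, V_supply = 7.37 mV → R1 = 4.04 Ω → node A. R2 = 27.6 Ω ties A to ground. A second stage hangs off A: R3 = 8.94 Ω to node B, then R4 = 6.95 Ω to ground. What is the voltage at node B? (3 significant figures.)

The second stage (R3 + R4 = 15.89 Ω) loads node A in parallel with R2.
Effective lower resistance at A: R2 ‖ 15.89 = 10.08 Ω.
So V_A = 7.37 × 0.7140 = 5.262 mV.
V_B = V_A × 0.4374 = 2.301 mV.

V_B ≈ 2.30 mV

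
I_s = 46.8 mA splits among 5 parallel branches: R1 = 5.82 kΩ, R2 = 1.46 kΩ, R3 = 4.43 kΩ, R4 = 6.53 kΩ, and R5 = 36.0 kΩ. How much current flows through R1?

I ≈ 6.36 mA

Total conductance ΣG = 1/5.82 + 1/1.46 + 1/4.43 + 1/6.53 + 1/36.0 = 1.263 (units of 1/kΩ).
R1 takes the fraction G_k/ΣG = 0.1718/1.263 = 0.1360, so I = 46.8 × 0.1360 = 6.365 mA.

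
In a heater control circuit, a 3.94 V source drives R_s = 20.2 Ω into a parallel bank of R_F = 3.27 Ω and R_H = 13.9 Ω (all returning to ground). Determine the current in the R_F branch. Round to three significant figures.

I ≈ 0.140 A

Parallel bank: R_p = 1/(1/3.27 + 1/13.9) = 2.647 Ω.
V_A = 3.94 × 2.647/22.85 = 0.4565 V.
I(R_F) = V_A / R_F = 0.4565/3.27 = 0.1396 A.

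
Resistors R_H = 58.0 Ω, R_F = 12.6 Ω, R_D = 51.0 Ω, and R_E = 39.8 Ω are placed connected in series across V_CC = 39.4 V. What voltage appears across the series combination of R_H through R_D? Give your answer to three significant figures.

Series total: ΣR = 58.0 + 12.6 + 51.0 + 39.8 = 161.4 Ω.
R_{R_H..R_D} = 58.0 + 12.6 + 51.0 = 121.6 Ω.
Voltage divider: V = V_CC · (121.6 / 161.4) = 39.4 × 0.7534 = 29.68 V.

V ≈ 29.7 V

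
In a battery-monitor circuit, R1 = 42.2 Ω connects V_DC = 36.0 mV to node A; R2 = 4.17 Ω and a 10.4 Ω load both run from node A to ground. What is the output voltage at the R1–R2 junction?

V_out ≈ 2.37 mV

The load sits in parallel with R2, giving an effective lower resistance R2' = R2·R_L/(R2+R_L) = 2.977 Ω.
Now apply the divider: V_out = 36.0 × 0.06589 = 2.372 mV.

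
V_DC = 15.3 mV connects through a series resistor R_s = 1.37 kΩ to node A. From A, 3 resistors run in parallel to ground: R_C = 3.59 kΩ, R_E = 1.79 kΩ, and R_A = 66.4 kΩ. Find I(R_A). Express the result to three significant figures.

I ≈ 0.106 µA

Parallel bank: R_p = 1/(1/3.59 + 1/1.79 + 1/66.4) = 1.173 kΩ.
Node voltage V_A = V_DC · R_p/(R_s + R_p) = 15.3 × 0.4613 = 7.058 mV.
I(R_A) = V_A / R_A = 7.058/66.4 = 0.1063 µA.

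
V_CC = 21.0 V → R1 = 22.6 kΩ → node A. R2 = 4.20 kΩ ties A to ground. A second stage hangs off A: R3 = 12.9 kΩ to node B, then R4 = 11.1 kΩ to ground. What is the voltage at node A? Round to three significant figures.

The second stage (R3 + R4 = 24.00 kΩ) loads node A in parallel with R2.
R2 ‖ (R3+R4) = 3.574 kΩ.
So V_A = 21.0 × 0.1366 = 2.868 V.

V_A ≈ 2.87 V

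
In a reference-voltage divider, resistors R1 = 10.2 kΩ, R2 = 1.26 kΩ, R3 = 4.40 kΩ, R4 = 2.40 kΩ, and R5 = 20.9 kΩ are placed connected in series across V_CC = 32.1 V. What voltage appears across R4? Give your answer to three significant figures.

Total series resistance ΣR = 10.2 + 1.26 + 4.40 + 2.40 + 20.9 = 39.16 kΩ.
V = V_CC · R/ΣR = 32.1 × 0.06129 = 1.967 V.

V ≈ 1.97 V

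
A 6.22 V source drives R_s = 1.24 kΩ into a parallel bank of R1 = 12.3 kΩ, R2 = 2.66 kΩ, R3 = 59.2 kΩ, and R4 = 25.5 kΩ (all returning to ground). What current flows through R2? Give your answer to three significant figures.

Parallel bank: R_p = 1/(1/12.3 + 1/2.66 + 1/59.2 + 1/25.5) = 1.948 kΩ.
V_A by voltage divider: V_A = 6.22 × 1.948/(1.24 + 1.948) = 3.801 V.
Branch current I = V_A/R2 = 3.801/2.66 = 1.429 mA.

I ≈ 1.43 mA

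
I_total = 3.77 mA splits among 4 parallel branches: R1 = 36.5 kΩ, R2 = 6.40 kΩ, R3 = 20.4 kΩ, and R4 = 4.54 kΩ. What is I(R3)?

I ≈ 0.408 mA

Total conductance ΣG = 1/36.5 + 1/6.40 + 1/20.4 + 1/4.54 = 0.4529 (units of 1/kΩ).
By the current-divider rule, I = I_total · G_k/ΣG = 3.77 × 0.1082 = 0.4080 mA.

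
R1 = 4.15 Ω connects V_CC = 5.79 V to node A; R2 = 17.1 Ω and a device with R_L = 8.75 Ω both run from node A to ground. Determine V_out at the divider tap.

V_out ≈ 3.37 V

R2 ‖ R_L = (17.1 × 8.75)/(17.1 + 8.75) = 5.788 Ω.
Now apply the divider: V_out = 5.79 × 0.5824 = 3.372 V.
(Unloaded it would be 4.66 V; the load pulls it down.)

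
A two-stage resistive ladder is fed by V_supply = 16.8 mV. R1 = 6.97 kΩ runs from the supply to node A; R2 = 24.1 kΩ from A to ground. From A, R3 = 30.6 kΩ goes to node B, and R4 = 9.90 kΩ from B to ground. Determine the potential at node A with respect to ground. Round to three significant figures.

Looking into the second stage from A: R3 + R4 = 40.50 kΩ appears in parallel with R2.
R2 ‖ (R3+R4) = 15.11 kΩ.
So V_A = 16.8 × 0.6843 = 11.50 mV.

V_A ≈ 11.5 mV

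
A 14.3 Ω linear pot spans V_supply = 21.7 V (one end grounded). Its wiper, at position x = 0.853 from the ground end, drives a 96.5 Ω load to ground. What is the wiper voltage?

V_out ≈ 18.2 V

The pot divides into 2.102 Ω above the wiper and 12.20 Ω below.
(x·R_p) ‖ R_L = 10.83 Ω.
V_out = 21.7 × 10.83/(2.102 + 10.83) = 18.17 V.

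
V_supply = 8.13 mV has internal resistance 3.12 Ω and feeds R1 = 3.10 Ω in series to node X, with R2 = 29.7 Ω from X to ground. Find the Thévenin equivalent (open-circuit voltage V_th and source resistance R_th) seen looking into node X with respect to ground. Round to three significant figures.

V_th ≈ 6.72 mV, R_th ≈ 5.14 Ω

R1' = 3.12 + 3.10 = 6.220 Ω (source resistance + R1).
Open-circuit (no load on X): V_th = V_supply · R2/(R1' + R2) = 8.13 × 29.7/(6.220 + 29.7) = 6.722 mV.
Looking into X with the source shorted: R_th = R1'·R2/(R1'+R2) = 6.220 × 29.7/35.92 = 5.143 Ω.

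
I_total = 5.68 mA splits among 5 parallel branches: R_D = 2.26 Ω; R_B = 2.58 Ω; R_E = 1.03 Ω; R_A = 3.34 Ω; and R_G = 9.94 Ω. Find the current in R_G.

Conductances: ΣG = 1/2.26 + 1/2.58 + 1/1.03 + 1/3.34 + 1/9.94 = 2.201 (1/Ω).
R_G takes the fraction G_k/ΣG = 0.1006/2.201 = 0.04571, so I = 5.68 × 0.04571 = 0.2596 mA.

I ≈ 0.260 mA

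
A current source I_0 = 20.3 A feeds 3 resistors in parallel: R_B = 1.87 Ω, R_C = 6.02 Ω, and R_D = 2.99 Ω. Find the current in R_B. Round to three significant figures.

I ≈ 10.5 A

Total conductance ΣG = 1/1.87 + 1/6.02 + 1/2.99 = 1.035 (units of 1/Ω).
Current divider: I(R_B) = I_0 · G_k/ΣG = 20.3 × (0.5348/1.035) = 20.3 × 0.5165 = 10.49 A.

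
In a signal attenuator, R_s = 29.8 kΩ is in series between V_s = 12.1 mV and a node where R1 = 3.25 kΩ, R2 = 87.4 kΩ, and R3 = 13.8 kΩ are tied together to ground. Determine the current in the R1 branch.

I ≈ 0.294 µA

Equivalent of the parallel group: R_p = 2.554 kΩ.
V_A by voltage divider: V_A = 12.1 × 2.554/(29.8 + 2.554) = 0.9550 mV.
I(R1) = V_A / R1 = 0.9550/3.25 = 0.2939 µA.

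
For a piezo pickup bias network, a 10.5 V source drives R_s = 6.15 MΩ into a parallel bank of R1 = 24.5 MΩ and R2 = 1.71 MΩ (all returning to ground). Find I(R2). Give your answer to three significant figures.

Equivalent of the parallel group: R_p = 1.598 MΩ.
Node voltage V_A = V_s · R_p/(R_s + R_p) = 10.5 × 0.2063 = 2.166 V.
I(R2) = V_A / R2 = 2.166/1.71 = 1.267 µA.

I ≈ 1.27 µA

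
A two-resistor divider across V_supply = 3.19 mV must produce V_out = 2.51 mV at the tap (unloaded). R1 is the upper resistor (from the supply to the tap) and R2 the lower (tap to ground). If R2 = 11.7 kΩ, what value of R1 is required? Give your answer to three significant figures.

The divider ratio is R2/(R1+R2) = 2.51/3.19 = 0.7868.
So R1 = R2 · (V_supply/V_out − 1) = 11.7 × (3.19/2.51 − 1) = 11.7 × 0.2709 = 3.170 kΩ.

R1 ≈ 3.17 kΩ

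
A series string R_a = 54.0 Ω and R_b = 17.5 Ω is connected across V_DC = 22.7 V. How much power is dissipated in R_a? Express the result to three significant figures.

P ≈ 5.44 W

ΣR = 71.50 Ω → I = 22.7/71.50 = 0.3175 A.
P = I²R = 0.1008 × 54.0 = 5.443 W.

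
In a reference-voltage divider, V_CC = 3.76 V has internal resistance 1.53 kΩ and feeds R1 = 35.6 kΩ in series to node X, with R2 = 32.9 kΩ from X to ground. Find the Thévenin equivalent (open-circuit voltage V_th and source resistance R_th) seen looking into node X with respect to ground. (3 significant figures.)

V_th ≈ 1.77 V, R_th ≈ 17.4 kΩ

R1' = 1.53 + 35.6 = 37.13 kΩ (source resistance + R1).
With X open, the divider is unloaded: V_th = 3.76 × 32.9/70.03 = 1.766 V.
Zeroing V_CC shorts the top of R1' to ground, so R_th = R1' ‖ R2 = 17.44 kΩ.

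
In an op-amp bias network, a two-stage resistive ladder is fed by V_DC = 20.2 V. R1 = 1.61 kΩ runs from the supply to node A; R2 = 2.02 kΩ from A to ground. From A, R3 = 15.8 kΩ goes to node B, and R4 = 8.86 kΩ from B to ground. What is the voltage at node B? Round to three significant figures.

V_B ≈ 3.90 V

Looking into the second stage from A: R3 + R4 = 24.66 kΩ appears in parallel with R2.
Effective lower resistance at A: R2 ‖ 24.66 = 1.867 kΩ.
So V_A = 20.2 × 0.5370 = 10.85 V.
V_B = V_A × 0.3593 = 3.897 V.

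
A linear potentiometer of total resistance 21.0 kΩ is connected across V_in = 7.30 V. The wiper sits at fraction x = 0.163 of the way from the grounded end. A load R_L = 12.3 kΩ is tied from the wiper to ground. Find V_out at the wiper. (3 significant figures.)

V_out ≈ 0.965 V

The pot divides into 17.58 kΩ above the wiper and 3.423 kΩ below.
Lower segment in parallel with the load: 3.423 ‖ 12.3 = 2.678 kΩ.
Loaded-divider output: V_out = 7.30 × 0.1322 = 0.9651 V.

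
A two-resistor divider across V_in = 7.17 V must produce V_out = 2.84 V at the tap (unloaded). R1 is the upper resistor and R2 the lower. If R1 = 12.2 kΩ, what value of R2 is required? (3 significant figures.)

R2 ≈ 8.00 kΩ

V_out/V_in = R2/(R1+R2) = 0.3961.
So R2 = R1 · V_out/(V_in − V_out) = 12.2 × 2.84/(7.17 − 2.84) = 12.2 × 0.6559 = 8.002 kΩ.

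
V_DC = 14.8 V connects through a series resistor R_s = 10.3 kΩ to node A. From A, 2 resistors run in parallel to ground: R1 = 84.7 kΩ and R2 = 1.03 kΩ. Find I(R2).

Combine the parallel branches: R_p = (1/84.7 + 1/1.03)⁻¹ = 1.018 kΩ.
V_A = 14.8 × 1.018/11.32 = 1.331 V.
I(R2) = V_A / R2 = 1.331/1.03 = 1.292 mA.
(Check via current divider: I_total = 1.308 mA; share G_k/ΣG = 0.9880 → same result.)

I ≈ 1.29 mA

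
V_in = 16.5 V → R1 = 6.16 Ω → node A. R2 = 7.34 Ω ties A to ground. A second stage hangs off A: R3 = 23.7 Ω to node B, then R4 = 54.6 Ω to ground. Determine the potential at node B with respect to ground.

V_B ≈ 6.00 V

Looking into the second stage from A: R3 + R4 = 78.30 Ω appears in parallel with R2.
Effective lower resistance at A: R2 ‖ 78.30 = 6.711 Ω.
So V_A = 16.5 × 0.5214 = 8.603 V.
Stage 2 is unloaded, so V_B = V_A · R4/(R3+R4) = 8.603 × 54.6/78.30 = 5.999 V.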